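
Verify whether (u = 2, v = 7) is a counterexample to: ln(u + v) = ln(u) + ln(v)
Yes

Substituting u = 2, v = 7:
LHS = ln(2 + 7) = ln(9) ≈ 2.197
RHS = ln(2) + ln(7) ≈ 2.639

Since LHS ≠ RHS, this pair disproves the claim.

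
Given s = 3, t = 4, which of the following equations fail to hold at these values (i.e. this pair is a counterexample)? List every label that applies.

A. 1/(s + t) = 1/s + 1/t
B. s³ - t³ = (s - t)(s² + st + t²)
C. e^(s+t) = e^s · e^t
Evaluating each claim at the given values:
A. LHS = 1/7, RHS = 7/12 → fails here (LHS ≠ RHS)
B. LHS = -37, RHS = -37 → holds here (LHS = RHS)
C. LHS = e^7 ≈ 1097, RHS = e^7 ≈ 1097 → holds here (LHS = RHS)

Answer: A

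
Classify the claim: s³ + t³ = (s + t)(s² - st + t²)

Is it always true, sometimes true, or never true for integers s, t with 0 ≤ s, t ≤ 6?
The identity holds for every pair in the range. For instance at (s, t) = (2, 2): both sides equal 16.

Answer: Always true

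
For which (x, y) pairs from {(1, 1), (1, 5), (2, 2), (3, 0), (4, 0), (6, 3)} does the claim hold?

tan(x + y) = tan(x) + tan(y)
(3, 0), (4, 0)

Testing each pair:
(1, 1): LHS = tan(2) ≈ -2.185, RHS = 2·tan(1) ≈ 3.115 → fails
(1, 5): LHS = tan(6) ≈ -0.291, RHS = tan(5) + tan(1) ≈ -1.823 → fails
(2, 2): LHS = tan(4) ≈ 1.158, RHS = 2·tan(2) ≈ -4.37 → fails
(3, 0): LHS = tan(3) ≈ -0.1425, RHS = tan(3) ≈ -0.1425 → holds
(4, 0): LHS = tan(4) ≈ 1.158, RHS = tan(4) ≈ 1.158 → holds
(6, 3): LHS = tan(9) ≈ -0.4523, RHS = tan(6) + tan(3) ≈ -0.4336 → fails

2 of 6 pairs satisfy the claim.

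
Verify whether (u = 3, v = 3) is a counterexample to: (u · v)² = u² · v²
Substituting u = 3, v = 3:
LHS = (3 · 3)² = 81
RHS = 3² · 3² = 81

The sides agree, so this pair does not disprove the claim.

Answer: No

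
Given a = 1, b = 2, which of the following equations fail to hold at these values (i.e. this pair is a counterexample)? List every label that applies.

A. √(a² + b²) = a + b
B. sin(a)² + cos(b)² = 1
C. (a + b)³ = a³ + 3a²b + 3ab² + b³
Evaluating each claim at the given values:
A. LHS = √(5) ≈ 2.236, RHS = 3 → fails here (LHS ≠ RHS)
B. LHS = cos(2)² + sin(1)² ≈ 0.8813, RHS = 1 → fails here (LHS ≠ RHS)
C. LHS = 27, RHS = 27 → holds here (LHS = RHS)

Answer: A, B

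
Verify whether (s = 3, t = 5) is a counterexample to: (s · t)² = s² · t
Substituting s = 3, t = 5:
LHS = (3 · 5)² = 225
RHS = 3² · 5 = 45

Since LHS ≠ RHS, this pair disproves the claim.

Answer: Yes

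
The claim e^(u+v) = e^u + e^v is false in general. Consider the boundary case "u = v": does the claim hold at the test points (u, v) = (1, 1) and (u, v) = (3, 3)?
No, fails at both test points

At (1, 1): LHS = e^2 ≈ 7.389 ≠ RHS = 2·e ≈ 5.437
At (3, 3): LHS = e^6 ≈ 403.4 ≠ RHS = 2·e^3 ≈ 40.17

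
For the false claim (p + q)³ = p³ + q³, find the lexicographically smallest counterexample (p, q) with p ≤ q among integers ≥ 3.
(p, q) = (3, 3)

Substituting (3, 3) into the claim:
LHS = (3 + 3)³ = 216
RHS = 3³ + 3³ = 54

Since LHS ≠ RHS, this pair disproves the claim, and no lexicographically smaller pair (p ≤ q, integers ≥ 3) does.

For instance (3, 10) is also a counterexample (LHS = 2197, RHS = 1027), but it's lexicographically larger.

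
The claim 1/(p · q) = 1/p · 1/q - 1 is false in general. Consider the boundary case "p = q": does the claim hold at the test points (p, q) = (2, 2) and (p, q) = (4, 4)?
No, fails at both test points

At (2, 2): LHS = 1/4 ≠ RHS = -3/4
At (4, 4): LHS = 1/16 ≠ RHS = -15/16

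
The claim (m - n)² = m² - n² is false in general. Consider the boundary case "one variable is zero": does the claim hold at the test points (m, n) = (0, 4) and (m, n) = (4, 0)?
Only at (4, 0)

At (0, 4): LHS = 16 ≠ RHS = -16
At (4, 0): LHS = 16, RHS = 16 → equal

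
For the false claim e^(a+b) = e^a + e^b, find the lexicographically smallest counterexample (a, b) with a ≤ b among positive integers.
Substituting (1, 1) into the claim:
LHS = e^(1+1) = e^2 ≈ 7.389
RHS = e^1 + e^1 = 2·e ≈ 5.437

Since LHS ≠ RHS, this pair disproves the claim, and no lexicographically smaller pair (a ≤ b, positive integers) does.

For instance (6, 7) is also a counterexample (LHS = e^13 ≈ 442413.4, RHS = e^6 + e^7 ≈ 1500), but it's lexicographically larger.

Answer: (a, b) = (1, 1)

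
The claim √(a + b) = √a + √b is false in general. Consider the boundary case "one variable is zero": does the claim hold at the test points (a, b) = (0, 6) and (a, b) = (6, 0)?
Yes, holds at both test points

At (0, 6): LHS = √(6) ≈ 2.449, RHS = √(6) ≈ 2.449 → equal
At (6, 0): LHS = √(6) ≈ 2.449, RHS = √(6) ≈ 2.449 → equal

So the claim does hold at both of these boundary points, even though it is not an identity.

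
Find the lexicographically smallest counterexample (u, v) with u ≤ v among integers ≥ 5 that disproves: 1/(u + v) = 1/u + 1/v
Substituting (5, 5) into the claim:
LHS = 1/(5 + 5) = 1/10
RHS = 1/5 + 1/5 = 2/5

Since LHS ≠ RHS, this pair disproves the claim, and no lexicographically smaller pair (u ≤ v, integers ≥ 5) does.

For instance (11, 12) is also a counterexample (LHS = 1/23, RHS = 23/132), but it's lexicographically larger.

Answer: (u, v) = (5, 5)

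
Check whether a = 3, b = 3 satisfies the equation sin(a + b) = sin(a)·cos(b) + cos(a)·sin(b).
Holds

Substituting a = 3, b = 3:

LHS = sin(3 + 3) = sin(6) ≈ -0.2794
RHS = sin(3)·cos(3) + cos(3)·sin(3) = 2·sin(3)·cos(3) ≈ -0.2794

LHS = RHS, so the equation holds at this point.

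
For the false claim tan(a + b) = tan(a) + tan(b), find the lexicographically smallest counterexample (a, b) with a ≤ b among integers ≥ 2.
(a, b) = (2, 2)

Substituting (2, 2) into the claim:
LHS = tan(2 + 2) = tan(4) ≈ 1.158
RHS = tan(2) + tan(2) = 2·tan(2) ≈ -4.37

Since LHS ≠ RHS, this pair disproves the claim, and no lexicographically smaller pair (a ≤ b, integers ≥ 2) does.

For instance (4, 5) is also a counterexample (LHS = tan(9) ≈ -0.4523, RHS = tan(5) + tan(4) ≈ -2.223), but it's lexicographically larger.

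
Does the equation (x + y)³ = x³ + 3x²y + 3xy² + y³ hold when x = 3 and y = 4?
Substituting x = 3, y = 4:

LHS = (3 + 4)³ = 343
RHS = 3³ + 3·3²·4 + 3·3·4² + 4³ = 343

LHS = RHS, so the equation holds at this point.

Answer: Holds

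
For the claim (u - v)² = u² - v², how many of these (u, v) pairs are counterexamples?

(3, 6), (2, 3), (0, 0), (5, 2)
3

Testing each pair:
(3, 6): LHS = 9, RHS = -27 → counterexample
(2, 3): LHS = 1, RHS = -5 → counterexample
(0, 0): LHS = 0, RHS = 0 → satisfies claim
(5, 2): LHS = 9, RHS = 21 → counterexample

That makes 3 counterexamples.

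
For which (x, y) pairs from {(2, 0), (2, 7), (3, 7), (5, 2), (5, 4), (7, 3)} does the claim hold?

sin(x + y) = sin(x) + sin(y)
(2, 0)

Testing each pair:
(2, 0): LHS = sin(2) ≈ 0.9093, RHS = sin(2) ≈ 0.9093 → holds
(2, 7): LHS = sin(9) ≈ 0.4121, RHS = sin(7) + sin(2) ≈ 1.566 → fails
(3, 7): LHS = sin(10) ≈ -0.544, RHS = sin(3) + sin(7) ≈ 0.7981 → fails
(5, 2): LHS = sin(7) ≈ 0.657, RHS = sin(5) + sin(2) ≈ -0.04963 → fails
(5, 4): LHS = sin(9) ≈ 0.4121, RHS = sin(5) + sin(4) ≈ -1.716 → fails
(7, 3): LHS = sin(10) ≈ -0.544, RHS = sin(3) + sin(7) ≈ 0.7981 → fails

1 of 6 pairs satisfies the claim.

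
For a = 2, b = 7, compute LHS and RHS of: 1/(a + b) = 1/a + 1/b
LHS = 1/(2 + 7) = 1/9
RHS = 1/2 + 1/7 = 9/14

LHS ≠ RHS, so the equation does not hold here.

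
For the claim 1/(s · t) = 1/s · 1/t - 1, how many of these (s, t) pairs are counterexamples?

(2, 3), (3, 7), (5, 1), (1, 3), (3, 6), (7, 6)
6

Testing each pair:
(2, 3): LHS = 1/6, RHS = -5/6 → counterexample
(3, 7): LHS = 1/21, RHS = -20/21 → counterexample
(5, 1): LHS = 1/5, RHS = -4/5 → counterexample
(1, 3): LHS = 1/3, RHS = -2/3 → counterexample
(3, 6): LHS = 1/18, RHS = -17/18 → counterexample
(7, 6): LHS = 1/42, RHS = -41/42 → counterexample

That makes 6 counterexamples.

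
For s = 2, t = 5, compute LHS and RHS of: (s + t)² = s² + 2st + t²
LHS = (2 + 5)² = 49
RHS = 2² + 2·2·5 + 5² = 49

LHS = RHS: the two sides agree.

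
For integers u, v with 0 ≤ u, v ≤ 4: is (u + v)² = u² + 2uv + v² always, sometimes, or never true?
Always true

The identity holds for every pair in the range. For instance at (u, v) = (2, 1): both sides equal 9.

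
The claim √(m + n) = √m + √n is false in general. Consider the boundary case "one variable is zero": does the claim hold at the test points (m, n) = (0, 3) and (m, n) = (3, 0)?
At (0, 3): LHS = √(3) ≈ 1.732, RHS = √(3) ≈ 1.732 → equal
At (3, 0): LHS = √(3) ≈ 1.732, RHS = √(3) ≈ 1.732 → equal

So the claim does hold at both of these boundary points, even though it is not an identity.

Answer: Yes, holds at both test points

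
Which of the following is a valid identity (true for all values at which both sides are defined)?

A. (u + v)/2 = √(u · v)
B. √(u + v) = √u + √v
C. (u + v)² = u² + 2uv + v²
A: fails at (2, 5) — LHS = 7/2, RHS = √(10) ≈ 3.162.
B: fails at (1, 1) — LHS = √(2) ≈ 1.414, RHS = 2.
C: holds — e.g. at (2, 7), both sides equal 81.

Answer: C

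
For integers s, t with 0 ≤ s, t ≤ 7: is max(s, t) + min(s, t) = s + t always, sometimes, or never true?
Always true

The identity holds for every pair in the range. For instance at (s, t) = (7, 3): both sides equal 10.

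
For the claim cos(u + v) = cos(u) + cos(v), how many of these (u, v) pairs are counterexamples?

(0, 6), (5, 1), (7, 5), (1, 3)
4

Testing each pair:
(0, 6): LHS = cos(6) ≈ 0.9602, RHS = cos(6) + 1 ≈ 1.96 → counterexample
(5, 1): LHS = cos(6) ≈ 0.9602, RHS = cos(5) + cos(1) ≈ 0.824 → counterexample
(7, 5): LHS = cos(12) ≈ 0.8439, RHS = cos(5) + cos(7) ≈ 1.038 → counterexample
(1, 3): LHS = cos(4) ≈ -0.6536, RHS = cos(3) + cos(1) ≈ -0.4497 → counterexample

That makes 4 counterexamples.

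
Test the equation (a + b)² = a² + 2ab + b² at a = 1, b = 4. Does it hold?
Substituting a = 1, b = 4:

LHS = (1 + 4)² = 25
RHS = 1² + 2·1·4 + 4² = 25

LHS = RHS, so the equation holds at this point.

Answer: Holds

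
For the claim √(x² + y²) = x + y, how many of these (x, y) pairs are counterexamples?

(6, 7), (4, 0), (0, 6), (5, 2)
2

Testing each pair:
(6, 7): LHS = √(85) ≈ 9.22, RHS = 13 → counterexample
(4, 0): LHS = 4, RHS = 4 → satisfies claim
(0, 6): LHS = 6, RHS = 6 → satisfies claim
(5, 2): LHS = √(29) ≈ 5.385, RHS = 7 → counterexample

That makes 2 counterexamples.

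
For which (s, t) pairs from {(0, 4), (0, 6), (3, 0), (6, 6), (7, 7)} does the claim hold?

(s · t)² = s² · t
Testing each pair:
(0, 4): LHS = 0, RHS = 0 → holds
(0, 6): LHS = 0, RHS = 0 → holds
(3, 0): LHS = 0, RHS = 0 → holds
(6, 6): LHS = 1296, RHS = 216 → fails
(7, 7): LHS = 2401, RHS = 343 → fails

3 of 5 pairs satisfy the claim.

Answer: (0, 4), (0, 6), (3, 0)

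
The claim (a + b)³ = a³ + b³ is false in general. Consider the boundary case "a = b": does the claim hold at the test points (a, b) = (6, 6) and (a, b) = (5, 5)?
At (6, 6): LHS = 1728 ≠ RHS = 432
At (5, 5): LHS = 1000 ≠ RHS = 250

Answer: No, fails at both test points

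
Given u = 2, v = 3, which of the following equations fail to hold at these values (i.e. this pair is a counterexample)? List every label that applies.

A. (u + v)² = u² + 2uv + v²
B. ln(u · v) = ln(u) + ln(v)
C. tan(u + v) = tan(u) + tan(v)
C

Evaluating each claim at the given values:
A. LHS = 25, RHS = 25 → holds here (LHS = RHS)
B. LHS = ln(6) ≈ 1.792, RHS = ln(2) + ln(3) ≈ 1.792 → holds here (LHS = RHS)
C. LHS = tan(5) ≈ -3.381, RHS = tan(2) + tan(3) ≈ -2.328 → fails here (LHS ≠ RHS)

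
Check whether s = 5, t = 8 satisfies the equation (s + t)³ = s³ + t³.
Substituting s = 5, t = 8:

LHS = (5 + 8)³ = 2197
RHS = 5³ + 8³ = 637

LHS ≠ RHS, so the equation does not hold at this point.

Answer: Fails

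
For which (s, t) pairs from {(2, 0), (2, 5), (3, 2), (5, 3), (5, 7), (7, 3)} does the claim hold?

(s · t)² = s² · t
Testing each pair:
(2, 0): LHS = 0, RHS = 0 → holds
(2, 5): LHS = 100, RHS = 20 → fails
(3, 2): LHS = 36, RHS = 18 → fails
(5, 3): LHS = 225, RHS = 75 → fails
(5, 7): LHS = 1225, RHS = 175 → fails
(7, 3): LHS = 441, RHS = 147 → fails

1 of 6 pairs satisfies the claim.

Answer: (2, 0)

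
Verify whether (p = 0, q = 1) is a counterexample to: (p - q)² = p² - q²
Substituting p = 0, q = 1:
LHS = (0 - 1)² = 1
RHS = 0² - 1² = -1

Since LHS ≠ RHS, this pair disproves the claim.

Answer: Yes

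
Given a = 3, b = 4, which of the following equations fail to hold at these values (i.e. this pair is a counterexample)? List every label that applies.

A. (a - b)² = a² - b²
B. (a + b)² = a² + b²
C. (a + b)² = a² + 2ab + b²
A, B

Evaluating each claim at the given values:
A. LHS = 1, RHS = -7 → fails here (LHS ≠ RHS)
B. LHS = 49, RHS = 25 → fails here (LHS ≠ RHS)
C. LHS = 49, RHS = 49 → holds here (LHS = RHS)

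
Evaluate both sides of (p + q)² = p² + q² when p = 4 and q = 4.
LHS = (4 + 4)² = 64
RHS = 4² + 4² = 32

LHS ≠ RHS, so the equation does not hold here.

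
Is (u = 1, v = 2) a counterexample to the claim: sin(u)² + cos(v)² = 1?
Yes

Substituting u = 1, v = 2:
LHS = sin(1)² + cos(2)² ≈ 0.8813
RHS = 1

Since LHS ≠ RHS, this pair disproves the claim.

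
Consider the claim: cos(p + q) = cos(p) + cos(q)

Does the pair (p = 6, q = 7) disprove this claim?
Substituting p = 6, q = 7:
LHS = cos(6 + 7) = cos(13) ≈ 0.9074
RHS = cos(6) + cos(7) ≈ 1.714

Since LHS ≠ RHS, this pair disproves the claim.

Answer: Yes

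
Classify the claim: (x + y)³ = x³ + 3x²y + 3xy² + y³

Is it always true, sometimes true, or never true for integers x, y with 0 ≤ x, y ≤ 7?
Always true

The identity holds for every pair in the range. For instance at (x, y) = (4, 4): both sides equal 512.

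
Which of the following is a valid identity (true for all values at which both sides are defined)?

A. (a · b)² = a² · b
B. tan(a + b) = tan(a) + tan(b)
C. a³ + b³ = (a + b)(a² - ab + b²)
C

A: fails at (2, 5) — LHS = 100, RHS = 20.
B: fails at (2, 7) — LHS = tan(9) ≈ -0.4523, RHS = tan(2) + tan(7) ≈ -1.314.
C: holds — e.g. at (1, 3), both sides equal 28.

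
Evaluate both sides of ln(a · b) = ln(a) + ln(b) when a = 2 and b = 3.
LHS = ln(2 · 3) = ln(6) ≈ 1.792
RHS = ln(2) + ln(3) ≈ 1.792

LHS = RHS: the two sides agree.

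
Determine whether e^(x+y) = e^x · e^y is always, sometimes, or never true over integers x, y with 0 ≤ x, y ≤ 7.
The identity holds for every pair in the range. For instance at (x, y) = (3, 7): both sides equal e^10 ≈ 22026.5.

Answer: Always true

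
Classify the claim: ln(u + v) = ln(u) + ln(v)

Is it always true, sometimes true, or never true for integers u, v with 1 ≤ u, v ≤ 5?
Sometimes true

It holds at (u, v) = (2, 2) (both sides equal ln(4) ≈ 1.386), but fails at (u, v) = (5, 4) (LHS = ln(9) ≈ 2.197, RHS = ln(4) + ln(5) ≈ 2.996).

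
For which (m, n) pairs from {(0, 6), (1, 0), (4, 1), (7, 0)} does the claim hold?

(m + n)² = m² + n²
Testing each pair:
(0, 6): LHS = 36, RHS = 36 → holds
(1, 0): LHS = 1, RHS = 1 → holds
(4, 1): LHS = 25, RHS = 17 → fails
(7, 0): LHS = 49, RHS = 49 → holds

3 of 4 pairs satisfy the claim.

Answer: (0, 6), (1, 0), (7, 0)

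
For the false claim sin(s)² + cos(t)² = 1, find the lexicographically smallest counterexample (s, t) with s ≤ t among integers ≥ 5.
At (5, 5): both sides equal 1, so it holds there.

Substituting (5, 6) into the claim:
LHS = sin(5)² + cos(6)² ≈ 1.841
RHS = 1

Since LHS ≠ RHS, this pair disproves the claim, and no lexicographically smaller pair (s ≤ t, integers ≥ 5) does.

For instance (6, 7) is also a counterexample (LHS = sin(6)² + cos(7)² ≈ 0.6464, RHS = 1), but it's lexicographically larger.

Answer: (s, t) = (5, 6)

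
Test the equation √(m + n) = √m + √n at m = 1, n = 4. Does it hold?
Fails

Substituting m = 1, n = 4:

LHS = √(1 + 4) = √(5) ≈ 2.236
RHS = √1 + √4 = 3

LHS ≠ RHS, so the equation does not hold at this point.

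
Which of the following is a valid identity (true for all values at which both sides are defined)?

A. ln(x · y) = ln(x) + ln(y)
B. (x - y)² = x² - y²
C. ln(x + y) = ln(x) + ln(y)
A

A: holds — e.g. at (1, 5), both sides equal ln(5) ≈ 1.609.
B: fails at (1, 2) — LHS = 1, RHS = -3.
C: fails at (2, 4) — LHS = ln(6) ≈ 1.792, RHS = ln(2) + ln(4) ≈ 2.079.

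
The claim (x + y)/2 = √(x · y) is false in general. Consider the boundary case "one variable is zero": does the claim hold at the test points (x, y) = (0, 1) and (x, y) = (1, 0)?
No, fails at both test points

At (0, 1): LHS = 1/2 ≠ RHS = 0
At (1, 0): LHS = 1/2 ≠ RHS = 0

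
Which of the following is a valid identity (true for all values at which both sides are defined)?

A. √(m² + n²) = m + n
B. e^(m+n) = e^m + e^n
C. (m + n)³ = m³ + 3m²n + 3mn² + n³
C

A: fails at (3, 4) — LHS = 5, RHS = 7.
B: fails at (2, 2) — LHS = e^4 ≈ 54.6, RHS = 2·e^2 ≈ 14.78.
C: holds — e.g. at (1, 3), both sides equal 64.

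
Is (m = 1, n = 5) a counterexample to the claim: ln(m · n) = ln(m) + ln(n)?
Substituting m = 1, n = 5:
LHS = ln(1 · 5) = ln(5) ≈ 1.609
RHS = ln(1) + ln(5) = ln(5) ≈ 1.609

The sides agree, so this pair does not disprove the claim.

Answer: No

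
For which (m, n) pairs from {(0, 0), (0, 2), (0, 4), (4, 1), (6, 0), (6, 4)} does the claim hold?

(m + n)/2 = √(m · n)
Testing each pair:
(0, 0): LHS = 0, RHS = 0 → holds
(0, 2): LHS = 1, RHS = 0 → fails
(0, 4): LHS = 2, RHS = 0 → fails
(4, 1): LHS = 5/2, RHS = 2 → fails
(6, 0): LHS = 3, RHS = 0 → fails
(6, 4): LHS = 5, RHS = 2·√(6) ≈ 4.899 → fails

1 of 6 pairs satisfies the claim.

Answer: (0, 0)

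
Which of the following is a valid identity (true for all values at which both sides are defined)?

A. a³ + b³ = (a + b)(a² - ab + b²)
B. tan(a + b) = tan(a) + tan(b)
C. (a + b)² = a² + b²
A

A: holds — e.g. at (5, 8), both sides equal 637.
B: fails at (3, 3) — LHS = tan(6) ≈ -0.291, RHS = 2·tan(3) ≈ -0.2851.
C: fails at (1, 2) — LHS = 9, RHS = 5.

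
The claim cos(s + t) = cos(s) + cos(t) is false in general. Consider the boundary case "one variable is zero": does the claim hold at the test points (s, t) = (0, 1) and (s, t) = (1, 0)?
At (0, 1): LHS = cos(1) ≈ 0.5403 ≠ RHS = cos(1) + 1 ≈ 1.54
At (1, 0): LHS = cos(1) ≈ 0.5403 ≠ RHS = cos(1) + 1 ≈ 1.54

Answer: No, fails at both test points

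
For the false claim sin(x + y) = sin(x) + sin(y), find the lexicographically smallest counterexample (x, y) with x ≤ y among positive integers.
Substituting (1, 1) into the claim:
LHS = sin(1 + 1) = sin(2) ≈ 0.9093
RHS = sin(1) + sin(1) = 2·sin(1) ≈ 1.683

Since LHS ≠ RHS, this pair disproves the claim, and no lexicographically smaller pair (x ≤ y, positive integers) does.

For instance (2, 8) is also a counterexample (LHS = sin(10) ≈ -0.544, RHS = sin(2) + sin(8) ≈ 1.899), but it's lexicographically larger.

Answer: (x, y) = (1, 1)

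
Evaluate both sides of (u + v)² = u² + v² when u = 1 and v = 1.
LHS = (1 + 1)² = 4
RHS = 1² + 1² = 2

LHS ≠ RHS, so the equation does not hold here.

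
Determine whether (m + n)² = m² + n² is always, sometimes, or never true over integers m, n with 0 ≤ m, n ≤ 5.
Sometimes true

It holds at (m, n) = (3, 0) (both sides equal 9), but fails at (m, n) = (3, 4) (LHS = 49, RHS = 25).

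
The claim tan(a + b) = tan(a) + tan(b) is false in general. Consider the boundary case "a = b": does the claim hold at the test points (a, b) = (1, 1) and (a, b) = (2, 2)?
No, fails at both test points

At (1, 1): LHS = tan(2) ≈ -2.185 ≠ RHS = 2·tan(1) ≈ 3.115
At (2, 2): LHS = tan(4) ≈ 1.158 ≠ RHS = 2·tan(2) ≈ -4.37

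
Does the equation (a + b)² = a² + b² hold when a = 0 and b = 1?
Holds

Substituting a = 0, b = 1:

LHS = (0 + 1)² = 1
RHS = 0² + 1² = 1

LHS = RHS, so the equation holds at this point.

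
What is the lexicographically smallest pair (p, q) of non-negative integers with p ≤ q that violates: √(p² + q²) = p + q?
(p, q) = (1, 1)

Substituting (1, 1) into the claim:
LHS = √(1² + 1²) = √(2) ≈ 1.414
RHS = 1 + 1 = 2

Since LHS ≠ RHS, this pair disproves the claim, and no lexicographically smaller pair (p ≤ q, non-negative integers) does.

For instance (2, 5) is also a counterexample (LHS = √(29) ≈ 5.385, RHS = 7), but it's lexicographically larger.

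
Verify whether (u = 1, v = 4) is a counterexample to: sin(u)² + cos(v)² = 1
Substituting u = 1, v = 4:
LHS = sin(1)² + cos(4)² ≈ 1.135
RHS = 1

Since LHS ≠ RHS, this pair disproves the claim.

Answer: Yes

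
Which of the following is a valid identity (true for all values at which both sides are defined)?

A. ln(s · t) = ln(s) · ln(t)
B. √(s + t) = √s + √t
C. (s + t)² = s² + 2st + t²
A: fails at (2, 2) — LHS = ln(4) ≈ 1.386, RHS = ln(2)² ≈ 0.4805.
B: fails at (3, 5) — LHS = 2·√(2) ≈ 2.828, RHS = √(3) + √(5) ≈ 3.968.
C: holds — e.g. at (1, 3), both sides equal 16.

Answer: C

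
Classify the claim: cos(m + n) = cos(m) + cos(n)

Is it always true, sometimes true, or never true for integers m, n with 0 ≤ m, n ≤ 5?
Never true

The claim fails for every pair in the range. For instance at (m, n) = (3, 5): LHS = cos(8) ≈ -0.1455, RHS = cos(3) + cos(5) ≈ -0.7063.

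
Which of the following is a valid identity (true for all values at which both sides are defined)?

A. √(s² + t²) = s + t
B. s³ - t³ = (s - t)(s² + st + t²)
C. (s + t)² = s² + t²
B

A: fails at (2, 2) — LHS = 2·√(2) ≈ 2.828, RHS = 4.
B: holds — e.g. at (4, 6), both sides equal -152.
C: fails at (4, 4) — LHS = 64, RHS = 32.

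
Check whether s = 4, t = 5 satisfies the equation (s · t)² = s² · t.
Substituting s = 4, t = 5:

LHS = (4 · 5)² = 400
RHS = 4² · 5 = 80

LHS ≠ RHS, so the equation does not hold at this point.

Answer: Fails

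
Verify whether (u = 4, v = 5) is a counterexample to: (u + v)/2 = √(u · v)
Substituting u = 4, v = 5:
LHS = (4 + 5)/2 = 9/2
RHS = √(4 · 5) = 2·√(5) ≈ 4.472

Since LHS ≠ RHS, this pair disproves the claim.

Answer: Yes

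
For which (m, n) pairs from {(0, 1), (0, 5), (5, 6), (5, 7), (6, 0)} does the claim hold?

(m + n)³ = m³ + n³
Testing each pair:
(0, 1): LHS = 1, RHS = 1 → holds
(0, 5): LHS = 125, RHS = 125 → holds
(5, 6): LHS = 1331, RHS = 341 → fails
(5, 7): LHS = 1728, RHS = 468 → fails
(6, 0): LHS = 216, RHS = 216 → holds

3 of 5 pairs satisfy the claim.

Answer: (0, 1), (0, 5), (6, 0)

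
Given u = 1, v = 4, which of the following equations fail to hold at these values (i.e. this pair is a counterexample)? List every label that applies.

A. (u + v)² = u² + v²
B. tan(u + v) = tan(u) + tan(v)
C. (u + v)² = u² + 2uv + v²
Evaluating each claim at the given values:
A. LHS = 25, RHS = 17 → fails here (LHS ≠ RHS)
B. LHS = tan(5) ≈ -3.381, RHS = tan(4) + tan(1) ≈ 2.715 → fails here (LHS ≠ RHS)
C. LHS = 25, RHS = 25 → holds here (LHS = RHS)

Answer: A, B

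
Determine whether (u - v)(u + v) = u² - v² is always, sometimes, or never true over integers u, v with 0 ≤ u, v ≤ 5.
The identity holds for every pair in the range. For instance at (u, v) = (3, 4): both sides equal -7.

Answer: Always true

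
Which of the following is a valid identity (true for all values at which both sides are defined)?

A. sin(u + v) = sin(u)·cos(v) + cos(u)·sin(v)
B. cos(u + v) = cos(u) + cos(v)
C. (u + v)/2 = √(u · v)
A

A: holds — e.g. at (1, 4), both sides equal sin(5) ≈ -0.9589.
B: fails at (1, 2) — LHS = cos(3) ≈ -0.99, RHS = cos(2) + cos(1) ≈ 0.1242.
C: fails at (4, 5) — LHS = 9/2, RHS = 2·√(5) ≈ 4.472.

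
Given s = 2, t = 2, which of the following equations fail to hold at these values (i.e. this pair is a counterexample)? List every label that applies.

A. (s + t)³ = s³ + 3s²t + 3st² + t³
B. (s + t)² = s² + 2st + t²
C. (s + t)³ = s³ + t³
Evaluating each claim at the given values:
A. LHS = 64, RHS = 64 → holds here (LHS = RHS)
B. LHS = 16, RHS = 16 → holds here (LHS = RHS)
C. LHS = 64, RHS = 16 → fails here (LHS ≠ RHS)

Answer: C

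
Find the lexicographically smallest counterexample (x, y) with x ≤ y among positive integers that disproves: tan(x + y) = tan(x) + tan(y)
(x, y) = (1, 1)

Substituting (1, 1) into the claim:
LHS = tan(1 + 1) = tan(2) ≈ -2.185
RHS = tan(1) + tan(1) = 2·tan(1) ≈ 3.115

Since LHS ≠ RHS, this pair disproves the claim, and no lexicographically smaller pair (x ≤ y, positive integers) does.

For instance (4, 6) is also a counterexample (LHS = tan(10) ≈ 0.6484, RHS = tan(6) + tan(4) ≈ 0.8668), but it's lexicographically larger.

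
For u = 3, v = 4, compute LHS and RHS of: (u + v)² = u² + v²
LHS = (3 + 4)² = 49
RHS = 3² + 4² = 25

LHS ≠ RHS, so the equation does not hold here.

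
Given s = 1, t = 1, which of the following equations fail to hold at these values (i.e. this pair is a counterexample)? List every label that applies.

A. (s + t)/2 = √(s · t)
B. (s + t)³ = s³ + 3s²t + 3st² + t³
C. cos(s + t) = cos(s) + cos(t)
Evaluating each claim at the given values:
A. LHS = 1, RHS = 1 → holds here (LHS = RHS)
B. LHS = 8, RHS = 8 → holds here (LHS = RHS)
C. LHS = cos(2) ≈ -0.4161, RHS = 2·cos(1) ≈ 1.081 → fails here (LHS ≠ RHS)

Answer: C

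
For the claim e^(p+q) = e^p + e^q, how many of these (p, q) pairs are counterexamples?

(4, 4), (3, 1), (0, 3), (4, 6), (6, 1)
Testing each pair:
(4, 4): LHS = e^8 ≈ 2981, RHS = 2·e^4 ≈ 109.2 → counterexample
(3, 1): LHS = e^4 ≈ 54.6, RHS = e + e^3 ≈ 22.8 → counterexample
(0, 3): LHS = e^3 ≈ 20.09, RHS = 1 + e^3 ≈ 21.09 → counterexample
(4, 6): LHS = e^10 ≈ 22026.5, RHS = e^4 + e^6 ≈ 458 → counterexample
(6, 1): LHS = e^7 ≈ 1097, RHS = e + e^6 ≈ 406.1 → counterexample

That makes 5 counterexamples.

Answer: 5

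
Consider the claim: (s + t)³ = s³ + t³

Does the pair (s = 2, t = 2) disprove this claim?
Yes

Substituting s = 2, t = 2:
LHS = (2 + 2)³ = 64
RHS = 2³ + 2³ = 16

Since LHS ≠ RHS, this pair disproves the claim.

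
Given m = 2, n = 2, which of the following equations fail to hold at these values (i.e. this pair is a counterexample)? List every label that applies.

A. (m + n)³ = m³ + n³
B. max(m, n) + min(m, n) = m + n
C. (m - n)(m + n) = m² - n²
A

Evaluating each claim at the given values:
A. LHS = 64, RHS = 16 → fails here (LHS ≠ RHS)
B. LHS = 4, RHS = 4 → holds here (LHS = RHS)
C. LHS = 0, RHS = 0 → holds here (LHS = RHS)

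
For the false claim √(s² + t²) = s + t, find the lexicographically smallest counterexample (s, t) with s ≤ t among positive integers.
(s, t) = (1, 1)

Substituting (1, 1) into the claim:
LHS = √(1² + 1²) = √(2) ≈ 1.414
RHS = 1 + 1 = 2

Since LHS ≠ RHS, this pair disproves the claim, and no lexicographically smaller pair (s ≤ t, positive integers) does.

For instance (1, 8) is also a counterexample (LHS = √(65) ≈ 8.062, RHS = 9), but it's lexicographically larger.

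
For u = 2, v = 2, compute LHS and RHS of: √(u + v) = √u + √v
LHS = √(2 + 2) = 2
RHS = √2 + √2 = 2·√(2) ≈ 2.828

LHS ≠ RHS (they differ by about 0.8284), so the equation does not hold here.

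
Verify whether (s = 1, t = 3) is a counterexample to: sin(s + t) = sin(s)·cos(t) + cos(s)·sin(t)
Substituting s = 1, t = 3:
LHS = sin(1 + 3) = sin(4) ≈ -0.7568
RHS = sin(1)·cos(3) + cos(1)·sin(3) = sin(1)·cos(3) + sin(3)·cos(1) ≈ -0.7568

The sides agree, so this pair does not disprove the claim.

Answer: No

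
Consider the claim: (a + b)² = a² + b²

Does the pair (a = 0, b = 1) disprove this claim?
Substituting a = 0, b = 1:
LHS = (0 + 1)² = 1
RHS = 0² + 1² = 1

The sides agree, so this pair does not disprove the claim.

Answer: No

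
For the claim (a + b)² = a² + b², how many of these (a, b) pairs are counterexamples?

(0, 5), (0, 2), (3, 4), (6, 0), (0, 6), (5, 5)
Testing each pair:
(0, 5): LHS = 25, RHS = 25 → satisfies claim
(0, 2): LHS = 4, RHS = 4 → satisfies claim
(3, 4): LHS = 49, RHS = 25 → counterexample
(6, 0): LHS = 36, RHS = 36 → satisfies claim
(0, 6): LHS = 36, RHS = 36 → satisfies claim
(5, 5): LHS = 100, RHS = 50 → counterexample

That makes 2 counterexamples.

Answer: 2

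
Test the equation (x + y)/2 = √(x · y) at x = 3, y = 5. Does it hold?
Fails

Substituting x = 3, y = 5:

LHS = (3 + 5)/2 = 4
RHS = √(3 · 5) = √(15) ≈ 3.873

LHS ≠ RHS, so the equation does not hold at this point.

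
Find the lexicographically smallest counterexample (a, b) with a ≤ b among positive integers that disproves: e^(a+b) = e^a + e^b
Substituting (1, 1) into the claim:
LHS = e^(1+1) = e^2 ≈ 7.389
RHS = e^1 + e^1 = 2·e ≈ 5.437

Since LHS ≠ RHS, this pair disproves the claim, and no lexicographically smaller pair (a ≤ b, positive integers) does.

For instance (4, 7) is also a counterexample (LHS = e^11 ≈ 59874.1, RHS = e^4 + e^7 ≈ 1151), but it's lexicographically larger.

Answer: (a, b) = (1, 1)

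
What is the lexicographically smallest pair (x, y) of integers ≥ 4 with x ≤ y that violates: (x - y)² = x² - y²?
(x, y) = (4, 5)

At (4, 4): both sides equal 0, so it holds there.

Substituting (4, 5) into the claim:
LHS = (4 - 5)² = 1
RHS = 4² - 5² = -9

Since LHS ≠ RHS, this pair disproves the claim, and no lexicographically smaller pair (x ≤ y, integers ≥ 4) does.

For instance (8, 10) is also a counterexample (LHS = 4, RHS = -36), but it's lexicographically larger.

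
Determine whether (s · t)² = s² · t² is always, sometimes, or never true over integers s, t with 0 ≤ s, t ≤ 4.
Always true

The identity holds for every pair in the range. For instance at (s, t) = (1, 3): both sides equal 9.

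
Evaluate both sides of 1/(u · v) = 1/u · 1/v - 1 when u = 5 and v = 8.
LHS = 1/(5 · 8) = 1/40
RHS = 1/5 · 1/8 - 1 = -39/40

LHS ≠ RHS, so the equation does not hold here.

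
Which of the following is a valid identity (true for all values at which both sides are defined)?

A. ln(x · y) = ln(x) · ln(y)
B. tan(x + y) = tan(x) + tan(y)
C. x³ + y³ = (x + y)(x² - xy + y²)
A: fails at (4, 5) — LHS = ln(20) ≈ 2.996, RHS = ln(4)·ln(5) ≈ 2.231.
B: fails at (4, 4) — LHS = tan(8) ≈ -6.8, RHS = 2·tan(4) ≈ 2.316.
C: holds — e.g. at (2, 5), both sides equal 133.

Answer: C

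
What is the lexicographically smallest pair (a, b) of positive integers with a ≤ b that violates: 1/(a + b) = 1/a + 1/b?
Substituting (1, 1) into the claim:
LHS = 1/(1 + 1) = 1/2
RHS = 1/1 + 1/1 = 2

Since LHS ≠ RHS, this pair disproves the claim, and no lexicographically smaller pair (a ≤ b, positive integers) does.

For instance (8, 8) is also a counterexample (LHS = 1/16, RHS = 1/4), but it's lexicographically larger.

Answer: (a, b) = (1, 1)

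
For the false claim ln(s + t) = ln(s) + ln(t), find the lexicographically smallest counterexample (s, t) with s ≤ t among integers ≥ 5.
Substituting (5, 5) into the claim:
LHS = ln(5 + 5) = ln(10) ≈ 2.303
RHS = ln(5) + ln(5) = 2·ln(5) ≈ 3.219

Since LHS ≠ RHS, this pair disproves the claim, and no lexicographically smaller pair (s ≤ t, integers ≥ 5) does.

For instance (8, 11) is also a counterexample (LHS = ln(19) ≈ 2.944, RHS = ln(8) + ln(11) ≈ 4.477), but it's lexicographically larger.

Answer: (s, t) = (5, 5)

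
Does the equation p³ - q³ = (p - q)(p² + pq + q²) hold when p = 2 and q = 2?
Substituting p = 2, q = 2:

LHS = 2³ - 2³ = 0
RHS = (2 - 2)(2² + 2·2 + 2²) = 0

LHS = RHS, so the equation holds at this point.

Answer: Holds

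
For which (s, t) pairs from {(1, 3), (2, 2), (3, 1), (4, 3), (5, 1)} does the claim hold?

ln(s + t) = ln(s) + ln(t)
Testing each pair:
(1, 3): LHS = ln(4) ≈ 1.386, RHS = ln(3) ≈ 1.099 → fails
(2, 2): LHS = ln(4) ≈ 1.386, RHS = 2·ln(2) ≈ 1.386 → holds
(3, 1): LHS = ln(4) ≈ 1.386, RHS = ln(3) ≈ 1.099 → fails
(4, 3): LHS = ln(7) ≈ 1.946, RHS = ln(3) + ln(4) ≈ 2.485 → fails
(5, 1): LHS = ln(6) ≈ 1.792, RHS = ln(5) ≈ 1.609 → fails

1 of 5 pairs satisfies the claim.

Answer: (2, 2)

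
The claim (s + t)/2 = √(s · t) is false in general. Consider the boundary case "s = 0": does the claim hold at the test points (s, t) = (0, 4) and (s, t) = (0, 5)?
At (0, 4): LHS = 2 ≠ RHS = 0
At (0, 5): LHS = 5/2 ≠ RHS = 0

Answer: No, fails at both test points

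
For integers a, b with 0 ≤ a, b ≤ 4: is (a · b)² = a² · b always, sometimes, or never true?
It holds at (a, b) = (4, 0) (both sides equal 0), but fails at (a, b) = (2, 2) (LHS = 16, RHS = 8).

Answer: Sometimes true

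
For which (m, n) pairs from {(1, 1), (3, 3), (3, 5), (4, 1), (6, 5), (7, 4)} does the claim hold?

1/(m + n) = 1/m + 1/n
Testing each pair:
(1, 1): LHS = 1/2, RHS = 2 → fails
(3, 3): LHS = 1/6, RHS = 2/3 → fails
(3, 5): LHS = 1/8, RHS = 8/15 → fails
(4, 1): LHS = 1/5, RHS = 5/4 → fails
(6, 5): LHS = 1/11, RHS = 11/30 → fails
(7, 4): LHS = 1/11, RHS = 11/28 → fails

No pair satisfies the claim.

Answer: None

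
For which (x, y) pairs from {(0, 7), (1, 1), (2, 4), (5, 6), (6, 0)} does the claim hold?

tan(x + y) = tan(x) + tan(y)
(0, 7), (6, 0)

Testing each pair:
(0, 7): LHS = tan(7) ≈ 0.8714, RHS = tan(7) ≈ 0.8714 → holds
(1, 1): LHS = tan(2) ≈ -2.185, RHS = 2·tan(1) ≈ 3.115 → fails
(2, 4): LHS = tan(6) ≈ -0.291, RHS = tan(2) + tan(4) ≈ -1.027 → fails
(5, 6): LHS = tan(11) ≈ -226, RHS = tan(5) + tan(6) ≈ -3.672 → fails
(6, 0): LHS = tan(6) ≈ -0.291, RHS = tan(6) ≈ -0.291 → holds

2 of 5 pairs satisfy the claim.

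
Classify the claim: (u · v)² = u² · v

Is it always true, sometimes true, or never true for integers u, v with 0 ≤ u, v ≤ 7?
Sometimes true

It holds at (u, v) = (0, 6) (both sides equal 0), but fails at (u, v) = (6, 3) (LHS = 324, RHS = 108).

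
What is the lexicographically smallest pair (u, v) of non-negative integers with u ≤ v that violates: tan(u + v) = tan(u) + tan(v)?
(u, v) = (1, 1)

Substituting (1, 1) into the claim:
LHS = tan(1 + 1) = tan(2) ≈ -2.185
RHS = tan(1) + tan(1) = 2·tan(1) ≈ 3.115

Since LHS ≠ RHS, this pair disproves the claim, and no lexicographically smaller pair (u ≤ v, non-negative integers) does.

For instance (1, 7) is also a counterexample (LHS = tan(8) ≈ -6.8, RHS = tan(7) + tan(1) ≈ 2.429), but it's lexicographically larger.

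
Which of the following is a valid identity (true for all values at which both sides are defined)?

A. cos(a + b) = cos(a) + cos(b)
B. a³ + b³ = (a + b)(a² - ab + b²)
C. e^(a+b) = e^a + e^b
A: fails at (0, 1) — LHS = cos(1) ≈ 0.5403, RHS = cos(1) + 1 ≈ 1.54.
B: holds — e.g. at (2, 3), both sides equal 35.
C: fails at (1, 5) — LHS = e^6 ≈ 403.4, RHS = e + e^5 ≈ 151.1.

Answer: B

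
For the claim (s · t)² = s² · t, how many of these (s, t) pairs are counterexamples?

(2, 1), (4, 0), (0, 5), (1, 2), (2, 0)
Testing each pair:
(2, 1): LHS = 4, RHS = 4 → satisfies claim
(4, 0): LHS = 0, RHS = 0 → satisfies claim
(0, 5): LHS = 0, RHS = 0 → satisfies claim
(1, 2): LHS = 4, RHS = 2 → counterexample
(2, 0): LHS = 0, RHS = 0 → satisfies claim

That makes 1 counterexample.

Answer: 1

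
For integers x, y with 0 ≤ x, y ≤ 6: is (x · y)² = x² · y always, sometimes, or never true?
Sometimes true

It holds at (x, y) = (0, 3) (both sides equal 0), but fails at (x, y) = (3, 6) (LHS = 324, RHS = 54).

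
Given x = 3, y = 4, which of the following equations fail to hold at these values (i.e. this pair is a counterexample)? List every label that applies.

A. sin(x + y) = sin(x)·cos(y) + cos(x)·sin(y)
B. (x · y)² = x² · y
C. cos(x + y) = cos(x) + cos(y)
Evaluating each claim at the given values:
A. LHS = sin(7) ≈ 0.657, RHS = sin(3)·cos(4) + sin(4)·cos(3) ≈ 0.657 → holds here (LHS = RHS)
B. LHS = 144, RHS = 36 → fails here (LHS ≠ RHS)
C. LHS = cos(7) ≈ 0.7539, RHS = cos(3) + cos(4) ≈ -1.644 → fails here (LHS ≠ RHS)

Answer: B, C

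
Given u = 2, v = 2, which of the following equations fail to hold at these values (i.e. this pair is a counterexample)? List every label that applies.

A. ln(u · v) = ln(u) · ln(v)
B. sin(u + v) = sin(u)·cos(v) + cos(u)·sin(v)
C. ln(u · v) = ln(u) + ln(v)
Evaluating each claim at the given values:
A. LHS = ln(4) ≈ 1.386, RHS = ln(2)² ≈ 0.4805 → fails here (LHS ≠ RHS)
B. LHS = sin(4) ≈ -0.7568, RHS = 2·sin(2)·cos(2) ≈ -0.7568 → holds here (LHS = RHS)
C. LHS = ln(4) ≈ 1.386, RHS = 2·ln(2) ≈ 1.386 → holds here (LHS = RHS)

Answer: A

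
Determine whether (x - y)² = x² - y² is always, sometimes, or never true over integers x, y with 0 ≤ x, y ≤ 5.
It holds at (x, y) = (1, 1) (both sides equal 0), but fails at (x, y) = (2, 5) (LHS = 9, RHS = -21).

Answer: Sometimes true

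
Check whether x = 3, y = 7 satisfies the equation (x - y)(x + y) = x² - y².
Substituting x = 3, y = 7:

LHS = (3 - 7)(3 + 7) = -40
RHS = 3² - 7² = -40

LHS = RHS, so the equation holds at this point.

Answer: Holds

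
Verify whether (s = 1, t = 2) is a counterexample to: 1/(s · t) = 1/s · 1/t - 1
Substituting s = 1, t = 2:
LHS = 1/(1 · 2) = 1/2
RHS = 1/1 · 1/2 - 1 = -1/2

Since LHS ≠ RHS, this pair disproves the claim.

Answer: Yes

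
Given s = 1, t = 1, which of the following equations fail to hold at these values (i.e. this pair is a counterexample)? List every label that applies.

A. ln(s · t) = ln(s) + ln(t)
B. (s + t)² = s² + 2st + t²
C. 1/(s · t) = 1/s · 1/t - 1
Evaluating each claim at the given values:
A. LHS = 0, RHS = 0 → holds here (LHS = RHS)
B. LHS = 4, RHS = 4 → holds here (LHS = RHS)
C. LHS = 1, RHS = 0 → fails here (LHS ≠ RHS)

Answer: C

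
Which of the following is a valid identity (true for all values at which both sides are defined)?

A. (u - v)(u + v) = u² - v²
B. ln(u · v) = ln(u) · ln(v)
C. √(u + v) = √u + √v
A: holds — e.g. at (2, 4), both sides equal -12.
B: fails at (3, 5) — LHS = ln(15) ≈ 2.708, RHS = ln(3)·ln(5) ≈ 1.768.
C: fails at (2, 2) — LHS = 2, RHS = 2·√(2) ≈ 2.828.

Answer: A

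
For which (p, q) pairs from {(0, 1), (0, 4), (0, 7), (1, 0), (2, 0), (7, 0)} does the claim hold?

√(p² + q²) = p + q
All pairs

Testing each pair:
(0, 1): LHS = 1, RHS = 1 → holds
(0, 4): LHS = 4, RHS = 4 → holds
(0, 7): LHS = 7, RHS = 7 → holds
(1, 0): LHS = 1, RHS = 1 → holds
(2, 0): LHS = 2, RHS = 2 → holds
(7, 0): LHS = 7, RHS = 7 → holds

Every pair satisfies the claim.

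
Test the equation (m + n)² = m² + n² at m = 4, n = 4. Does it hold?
Substituting m = 4, n = 4:

LHS = (4 + 4)² = 64
RHS = 4² + 4² = 32

LHS ≠ RHS, so the equation does not hold at this point.

Answer: Fails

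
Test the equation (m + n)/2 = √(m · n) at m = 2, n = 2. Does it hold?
Substituting m = 2, n = 2:

LHS = (2 + 2)/2 = 2
RHS = √(2 · 2) = 2

LHS = RHS, so the equation holds at this point.

Answer: Holds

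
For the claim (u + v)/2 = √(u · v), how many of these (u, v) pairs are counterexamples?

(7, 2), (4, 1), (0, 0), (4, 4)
2

Testing each pair:
(7, 2): LHS = 9/2, RHS = √(14) ≈ 3.742 → counterexample
(4, 1): LHS = 5/2, RHS = 2 → counterexample
(0, 0): LHS = 0, RHS = 0 → satisfies claim
(4, 4): LHS = 4, RHS = 4 → satisfies claim

That makes 2 counterexamples.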